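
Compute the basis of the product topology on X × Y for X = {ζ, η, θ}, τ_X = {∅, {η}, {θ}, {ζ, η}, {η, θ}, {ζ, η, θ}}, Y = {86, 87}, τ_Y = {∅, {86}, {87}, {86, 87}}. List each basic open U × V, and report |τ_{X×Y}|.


Basis B = {∅ × ∅, {η} × {86}, {η} × {87}, {θ} × {86}, {θ} × {87}, {ζ, η} × {86}, {ζ, η} × {87}, {η} × {86, 87}, {η, θ} × {86}, {η, θ} × {87}, {θ} × {86, 87}, {ζ, η, θ} × {86}, {ζ, η, θ} × {87}, {ζ, η} × {86, 87}, {η, θ} × {86, 87}, {ζ, η, θ} × {86, 87}}; |τ_{X×Y}| = 36.

Enumerate products U × V with U ∈ τ_X, V ∈ τ_Y (deduplicated):
  ∅ × ∅ = {} (∅)
  {η} × {86} = {(η,86)}
  {η} × {87} = {(η,87)}
  {θ} × {86} = {(θ,86)}
  {θ} × {87} = {(θ,87)}
  {ζ, η} × {86} = {(ζ,86), (η,86)}
  {ζ, η} × {87} = {(ζ,87), (η,87)}
  {η} × {86, 87} = {(η,86), (η,87)}
  {η, θ} × {86} = {(η,86), (θ,86)}
  {η, θ} × {87} = {(η,87), (θ,87)}
  {θ} × {86, 87} = {(θ,86), (θ,87)}
  {ζ, η, θ} × {86} = {(ζ,86), (η,86), (θ,86)}
  {ζ, η, θ} × {87} = {(ζ,87), (η,87), (θ,87)}
  {ζ, η} × {86, 87} = {(ζ,86), (ζ,87), (η,86), (η,87)}
  {η, θ} × {86, 87} = {(η,86), (η,87), (θ,86), (θ,87)}
  {ζ, η, θ} × {86, 87} = {(ζ,86), (ζ,87), (η,86), (η,87), (θ,86), (θ,87)}
These 16 distinct sets form the basis B.
Close under arbitrary unions to get τ_{X×Y}; counting gives |τ_{X×Y}| = 36.


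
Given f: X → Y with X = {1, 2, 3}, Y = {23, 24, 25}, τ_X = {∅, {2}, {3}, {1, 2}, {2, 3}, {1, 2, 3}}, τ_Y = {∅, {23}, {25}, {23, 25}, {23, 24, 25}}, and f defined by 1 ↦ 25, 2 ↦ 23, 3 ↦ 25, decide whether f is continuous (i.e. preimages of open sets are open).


f is NOT continuous.

Compute f^{-1}(U) for each U ∈ τ_Y:
  U = ∅: f^{-1}(U) = ∅ ∈ τ_X ✓.
  U = {23}: f^{-1}(U) = {2} ∈ τ_X ✓.
  U = {25}: f^{-1}(U) = {1, 3} ∉ τ_X ✗.
  U = {23, 25}: f^{-1}(U) = {1, 2, 3} ∈ τ_X ✓.
  U = {23, 24, 25}: f^{-1}(U) = {1, 2, 3} ∈ τ_X ✓.
Found U = {25} with f^{-1}(U) = {1, 3} not in τ_X. Therefore f is NOT continuous.


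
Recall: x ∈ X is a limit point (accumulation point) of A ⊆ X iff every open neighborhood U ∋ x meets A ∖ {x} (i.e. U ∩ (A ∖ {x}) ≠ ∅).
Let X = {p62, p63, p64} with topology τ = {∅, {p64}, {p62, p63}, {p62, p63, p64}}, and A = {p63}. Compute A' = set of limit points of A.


A' = {p62}

For each x ∈ X, list the open sets U ∈ τ with x ∈ U, then check whether U ∩ (A ∖ {x}) ≠ ∅ for every such U.
  x = p62: opens ∋ x are {p62, p63}, {p62, p63, p64}; each meets A ∖ {p62}, so x IS a limit point.
  x = p63: open {p62, p63} ∋ x has {p62, p63} ∩ (A ∖ {p63}) = ∅, so x is NOT a limit point.
  x = p64: open {p64} ∋ x has {p64} ∩ (A ∖ {p64}) = ∅, so x is NOT a limit point.
Collecting: A' = {p62}.


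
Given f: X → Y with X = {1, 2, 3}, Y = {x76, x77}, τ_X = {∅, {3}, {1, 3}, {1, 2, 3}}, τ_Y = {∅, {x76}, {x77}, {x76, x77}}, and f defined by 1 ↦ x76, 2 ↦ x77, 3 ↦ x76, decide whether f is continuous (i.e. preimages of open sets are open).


f is NOT continuous.

Compute f^{-1}(U) for each U ∈ τ_Y:
  U = ∅: f^{-1}(U) = ∅ ∈ τ_X ✓.
  U = {x76}: f^{-1}(U) = {1, 3} ∈ τ_X ✓.
  U = {x77}: f^{-1}(U) = {2} ∉ τ_X ✗.
  U = {x76, x77}: f^{-1}(U) = {1, 2, 3} ∈ τ_X ✓.
Found U = {x77} with f^{-1}(U) = {2} not in τ_X. Therefore f is NOT continuous.


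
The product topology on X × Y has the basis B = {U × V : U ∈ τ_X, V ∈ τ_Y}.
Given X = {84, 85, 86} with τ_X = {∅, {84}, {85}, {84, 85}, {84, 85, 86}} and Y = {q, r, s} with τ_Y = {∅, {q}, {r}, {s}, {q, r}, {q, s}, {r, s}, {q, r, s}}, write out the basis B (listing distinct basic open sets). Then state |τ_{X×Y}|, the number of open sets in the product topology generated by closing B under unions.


Basis B = {∅ × ∅, {84} × {q}, {84} × {r}, {84} × {s}, {85} × {q}, {85} × {r}, {85} × {s}, {84} × {q, r}, {84} × {q, s}, {84, 85} × {q}, {84} × {r, s}, {84, 85} × {r}, {84, 85} × {s}, {85} × {q, r}, {85} × {q, s}, {85} × {r, s}, {84} × {q, r, s}, {84, 85, 86} × {q}, {84, 85, 86} × {r}, {84, 85, 86} × {s}, {85} × {q, r, s}, {84, 85} × {q, r}, {84, 85} × {q, s}, {84, 85} × {r, s}, {84, 85} × {q, r, s}, {84, 85, 86} × {q, r}, {84, 85, 86} × {q, s}, {84, 85, 86} × {r, s}, {84, 85, 86} × {q, r, s}}; |τ_{X×Y}| = 125.

Enumerate products U × V with U ∈ τ_X, V ∈ τ_Y (deduplicated):
  ∅ × ∅ = {} (∅)
  {84} × {q} = {(84,q)}
  {84} × {r} = {(84,r)}
  {84} × {s} = {(84,s)}
  {85} × {q} = {(85,q)}
  {85} × {r} = {(85,r)}
  {85} × {s} = {(85,s)}
  {84} × {q, r} = {(84,q), (84,r)}
  {84} × {q, s} = {(84,q), (84,s)}
  {84, 85} × {q} = {(84,q), (85,q)}
  {84} × {r, s} = {(84,r), (84,s)}
  {84, 85} × {r} = {(84,r), (85,r)}
  {84, 85} × {s} = {(84,s), (85,s)}
  {85} × {q, r} = {(85,q), (85,r)}
  {85} × {q, s} = {(85,q), (85,s)}
  {85} × {r, s} = {(85,r), (85,s)}
  {84} × {q, r, s} = {(84,q), (84,r), (84,s)}
  {84, 85, 86} × {q} = {(84,q), (85,q), (86,q)}
  {84, 85, 86} × {r} = {(84,r), (85,r), (86,r)}
  {84, 85, 86} × {s} = {(84,s), (85,s), (86,s)}
  {85} × {q, r, s} = {(85,q), (85,r), (85,s)}
  {84, 85} × {q, r} = {(84,q), (84,r), (85,q), (85,r)}
  {84, 85} × {q, s} = {(84,q), (84,s), (85,q), (85,s)}
  {84, 85} × {r, s} = {(84,r), (84,s), (85,r), (85,s)}
  {84, 85} × {q, r, s} = {(84,q), (84,r), (84,s), (85,q), (85,r), (85,s)}
  {84, 85, 86} × {q, r} = {(84,q), (84,r), (85,q), (85,r), (86,q), (86,r)}
  {84, 85, 86} × {q, s} = {(84,q), (84,s), (85,q), (85,s), (86,q), (86,s)}
  {84, 85, 86} × {r, s} = {(84,r), (84,s), (85,r), (85,s), (86,r), (86,s)}
  {84, 85, 86} × {q, r, s} = {(84,q), (84,r), (84,s), (85,q), (85,r), (85,s), (86,q), (86,r), (86,s)}
These 29 distinct sets form the basis B.
Close under arbitrary unions to get τ_{X×Y}; counting gives |τ_{X×Y}| = 125.


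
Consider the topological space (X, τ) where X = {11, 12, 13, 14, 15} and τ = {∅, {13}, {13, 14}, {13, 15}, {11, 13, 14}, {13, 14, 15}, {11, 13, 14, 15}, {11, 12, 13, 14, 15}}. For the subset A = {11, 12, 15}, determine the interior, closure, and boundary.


int(A) = ∅, cl(A) = {11, 12, 15}, ∂A = {11, 12, 15}.

Closed sets in (X, τ) are complements of opens:
  closed(X, τ) = {∅, {12}, {11, 12}, {12, 15}, {11, 12, 14}, {11, 12, 15}, {11, 12, 14, 15}, {11, 12, 13, 14, 15}}.
int(A) = ⋃ {U ∈ τ : U ⊆ A}. Opens contained in A: ∅.
Taking the union of these: int(A) = ∅.
cl(A) = ⋂ {C closed : A ⊆ C}. Closed sets containing A: {11, 12, 15}, {11, 12, 14, 15}, {11, 12, 13, 14, 15}.
Intersecting these: cl(A) = {11, 12, 15}.
∂A = cl(A) ∖ int(A) = {11, 12, 15} ∖ ∅ = {11, 12, 15}.


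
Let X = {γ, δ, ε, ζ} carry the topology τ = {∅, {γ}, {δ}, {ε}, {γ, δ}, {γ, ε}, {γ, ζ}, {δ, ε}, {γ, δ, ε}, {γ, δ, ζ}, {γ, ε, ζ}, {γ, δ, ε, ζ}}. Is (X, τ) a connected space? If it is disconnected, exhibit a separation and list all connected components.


(X, τ) is disconnected; components = [{δ}, {ε}, {γ, ζ}].

Find clopen sets (U ∈ τ with X ∖ U ∈ τ):
  U = ∅, X ∖ U = {γ, δ, ε, ζ} — both open, so U is clopen.
  U = {δ}, X ∖ U = {γ, ε, ζ} — both open, so U is clopen.
  U = {ε}, X ∖ U = {γ, δ, ζ} — both open, so U is clopen.
  U = {γ, ζ}, X ∖ U = {δ, ε} — both open, so U is clopen.
  U = {δ, ε}, X ∖ U = {γ, ζ} — both open, so U is clopen.
  U = {γ, δ, ζ}, X ∖ U = {ε} — both open, so U is clopen.
  U = {γ, ε, ζ}, X ∖ U = {δ} — both open, so U is clopen.
  U = {γ, δ, ε, ζ}, X ∖ U = ∅ — both open, so U is clopen.
Nontrivial clopen(s) exist: e.g. {δ, ε}. So (X, τ) is disconnected.
Compute connected components by grouping points that agree on all clopens:
  component: {δ}
  component: {ε}
  component: {γ, ζ}


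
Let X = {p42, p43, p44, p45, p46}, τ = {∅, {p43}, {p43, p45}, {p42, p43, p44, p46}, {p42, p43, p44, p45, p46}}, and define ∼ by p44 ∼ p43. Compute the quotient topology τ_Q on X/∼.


X/∼ = {[p42], [p43=p44], [p45], [p46]}; |τ_Q| = 3.

Equivalence classes: [p42], [p43=p44], [p45], [p46].
Quotient map π: X → X/∼ sends p42 ↦ [p42], p43 ↦ [p43=p44], p44 ↦ [p43=p44], p45 ↦ [p45], p46 ↦ [p46].
For each subset V ⊆ X/∼, compute π^{-1}(V) ⊆ X and check whether π^{-1}(V) ∈ τ. V is open in τ_Q iff π^{-1}(V) ∈ τ.
  V = {}: π^{-1}(V) = ∅ ∈ τ ✓.
  V = {[p42]}: π^{-1}(V) = {p42} ∉ τ ✗.
  V = {[p43=p44]}: π^{-1}(V) = {p43, p44} ∉ τ ✗.
  V = {[p42], [p43=p44]}: π^{-1}(V) = {p42, p43, p44} ∉ τ ✗.
  V = {[p45]}: π^{-1}(V) = {p45} ∉ τ ✗.
  V = {[p42], [p45]}: π^{-1}(V) = {p42, p45} ∉ τ ✗.
  V = {[p43=p44], [p45]}: π^{-1}(V) = {p43, p44, p45} ∉ τ ✗.
  V = {[p42], [p43=p44], [p45]}: π^{-1}(V) = {p42, p43, p44, p45} ∉ τ ✗.
  V = {[p46]}: π^{-1}(V) = {p46} ∉ τ ✗.
  V = {[p42], [p46]}: π^{-1}(V) = {p42, p46} ∉ τ ✗.
  V = {[p43=p44], [p46]}: π^{-1}(V) = {p43, p44, p46} ∉ τ ✗.
  V = {[p42], [p43=p44], [p46]}: π^{-1}(V) = {p42, p43, p44, p46} ∈ τ ✓.
  V = {[p45], [p46]}: π^{-1}(V) = {p45, p46} ∉ τ ✗.
  V = {[p42], [p45], [p46]}: π^{-1}(V) = {p42, p45, p46} ∉ τ ✗.
  V = {[p43=p44], [p45], [p46]}: π^{-1}(V) = {p43, p44, p45, p46} ∉ τ ✗.
  V = {[p42], [p43=p44], [p45], [p46]}: π^{-1}(V) = {p42, p43, p44, p45, p46} ∈ τ ✓.
Open sets in the quotient: τ_Q = {{}, {[p42], [p43=p44], [p46]}, {[p42], [p43=p44], [p45], [p46]}} (3 elements).


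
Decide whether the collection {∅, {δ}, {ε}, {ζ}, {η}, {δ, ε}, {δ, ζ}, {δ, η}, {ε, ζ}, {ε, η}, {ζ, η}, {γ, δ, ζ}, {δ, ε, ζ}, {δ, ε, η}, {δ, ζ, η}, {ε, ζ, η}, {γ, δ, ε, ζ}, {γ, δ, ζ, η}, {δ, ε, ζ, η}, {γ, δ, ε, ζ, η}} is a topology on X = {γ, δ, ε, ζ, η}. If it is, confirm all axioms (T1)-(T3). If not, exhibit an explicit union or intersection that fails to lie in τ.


τ IS a topology on X.

Axiom (T1): ∅ ∈ τ? Yes; X ∈ τ? Yes.
Axiom (T2/T3): check pairwise unions and intersections of members of τ.
All pairwise intersections and unions checked — each lies in τ. Therefore τ satisfies (T1), (T2), (T3): it IS a topology on X.


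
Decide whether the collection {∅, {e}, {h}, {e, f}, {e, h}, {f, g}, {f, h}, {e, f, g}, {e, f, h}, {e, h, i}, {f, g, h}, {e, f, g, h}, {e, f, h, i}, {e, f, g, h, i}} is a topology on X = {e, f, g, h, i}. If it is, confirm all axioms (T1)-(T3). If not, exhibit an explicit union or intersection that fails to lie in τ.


τ is NOT a topology on X.

Axiom (T1): ∅ ∈ τ? Yes; X ∈ τ? Yes.
Axiom (T2/T3): check pairwise unions and intersections of members of τ.
Counterexample for (T3): {e, f} ∩ {f, g} = {f} ∉ τ. Therefore τ is NOT a topology.


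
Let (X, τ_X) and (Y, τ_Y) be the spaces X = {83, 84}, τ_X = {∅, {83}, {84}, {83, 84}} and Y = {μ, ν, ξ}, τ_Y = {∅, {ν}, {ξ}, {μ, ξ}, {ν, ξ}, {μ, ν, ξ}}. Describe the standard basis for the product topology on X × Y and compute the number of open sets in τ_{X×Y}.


Basis B = {∅ × ∅, {83} × {ν}, {83} × {ξ}, {84} × {ν}, {84} × {ξ}, {83} × {μ, ξ}, {83} × {ν, ξ}, {83, 84} × {ν}, {83, 84} × {ξ}, {84} × {μ, ξ}, {84} × {ν, ξ}, {83} × {μ, ν, ξ}, {84} × {μ, ν, ξ}, {83, 84} × {μ, ξ}, {83, 84} × {ν, ξ}, {83, 84} × {μ, ν, ξ}}; |τ_{X×Y}| = 36.

Enumerate products U × V with U ∈ τ_X, V ∈ τ_Y (deduplicated):
  ∅ × ∅ = {} (∅)
  {83} × {ν} = {(83,ν)}
  {83} × {ξ} = {(83,ξ)}
  {84} × {ν} = {(84,ν)}
  {84} × {ξ} = {(84,ξ)}
  {83} × {μ, ξ} = {(83,μ), (83,ξ)}
  {83} × {ν, ξ} = {(83,ν), (83,ξ)}
  {83, 84} × {ν} = {(83,ν), (84,ν)}
  {83, 84} × {ξ} = {(83,ξ), (84,ξ)}
  {84} × {μ, ξ} = {(84,μ), (84,ξ)}
  {84} × {ν, ξ} = {(84,ν), (84,ξ)}
  {83} × {μ, ν, ξ} = {(83,μ), (83,ν), (83,ξ)}
  {84} × {μ, ν, ξ} = {(84,μ), (84,ν), (84,ξ)}
  {83, 84} × {μ, ξ} = {(83,μ), (83,ξ), (84,μ), (84,ξ)}
  {83, 84} × {ν, ξ} = {(83,ν), (83,ξ), (84,ν), (84,ξ)}
  {83, 84} × {μ, ν, ξ} = {(83,μ), (83,ν), (83,ξ), (84,μ), (84,ν), (84,ξ)}
These 16 distinct sets form the basis B.
Close under arbitrary unions to get τ_{X×Y}; counting gives |τ_{X×Y}| = 36.


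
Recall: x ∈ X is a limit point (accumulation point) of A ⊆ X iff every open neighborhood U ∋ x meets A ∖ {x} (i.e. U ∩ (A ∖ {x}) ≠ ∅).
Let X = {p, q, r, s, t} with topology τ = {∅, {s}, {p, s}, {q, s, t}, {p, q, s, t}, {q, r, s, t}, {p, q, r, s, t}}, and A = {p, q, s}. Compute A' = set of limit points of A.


A' = {p, q, r, t}

For each x ∈ X, list the open sets U ∈ τ with x ∈ U, then check whether U ∩ (A ∖ {x}) ≠ ∅ for every such U.
  x = p: opens ∋ x are {p, s}, {p, q, s, t}, {p, q, r, s, t}; each meets A ∖ {p}, so x IS a limit point.
  x = q: opens ∋ x are {q, s, t}, {p, q, s, t}, {q, r, s, t}, {p, q, r, s, t}; each meets A ∖ {q}, so x IS a limit point.
  x = r: opens ∋ x are {q, r, s, t}, {p, q, r, s, t}; each meets A ∖ {r}, so x IS a limit point.
  x = s: open {s} ∋ x has {s} ∩ (A ∖ {s}) = ∅, so x is NOT a limit point.
  x = t: opens ∋ x are {q, s, t}, {p, q, s, t}, {q, r, s, t}, {p, q, r, s, t}; each meets A ∖ {t}, so x IS a limit point.
Collecting: A' = {p, q, r, t}.


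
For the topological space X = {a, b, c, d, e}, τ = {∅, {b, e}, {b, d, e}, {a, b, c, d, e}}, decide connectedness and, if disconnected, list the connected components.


(X, τ) is connected.

Find clopen sets (U ∈ τ with X ∖ U ∈ τ):
  U = ∅, X ∖ U = {a, b, c, d, e} — both open, so U is clopen.
  U = {a, b, c, d, e}, X ∖ U = ∅ — both open, so U is clopen.
Only trivial clopens (∅ and X) exist, so (X, τ) is connected.
Compute connected components by grouping points that agree on all clopens:
  component: {a, b, c, d, e}


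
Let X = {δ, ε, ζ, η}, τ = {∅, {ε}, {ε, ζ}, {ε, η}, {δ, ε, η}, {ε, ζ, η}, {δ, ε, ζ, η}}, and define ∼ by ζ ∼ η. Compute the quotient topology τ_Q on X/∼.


X/∼ = {[δ], [ε], [ζ=η]}; |τ_Q| = 4.

Equivalence classes: [δ], [ε], [ζ=η].
Quotient map π: X → X/∼ sends δ ↦ [δ], ε ↦ [ε], ζ ↦ [ζ=η], η ↦ [ζ=η].
For each subset V ⊆ X/∼, compute π^{-1}(V) ⊆ X and check whether π^{-1}(V) ∈ τ. V is open in τ_Q iff π^{-1}(V) ∈ τ.
  V = {}: π^{-1}(V) = ∅ ∈ τ ✓.
  V = {[δ]}: π^{-1}(V) = {δ} ∉ τ ✗.
  V = {[ε]}: π^{-1}(V) = {ε} ∈ τ ✓.
  V = {[δ], [ε]}: π^{-1}(V) = {δ, ε} ∉ τ ✗.
  V = {[ζ=η]}: π^{-1}(V) = {ζ, η} ∉ τ ✗.
  V = {[δ], [ζ=η]}: π^{-1}(V) = {δ, ζ, η} ∉ τ ✗.
  V = {[ε], [ζ=η]}: π^{-1}(V) = {ε, ζ, η} ∈ τ ✓.
  V = {[δ], [ε], [ζ=η]}: π^{-1}(V) = {δ, ε, ζ, η} ∈ τ ✓.
Open sets in the quotient: τ_Q = {{}, {[ε]}, {[ε], [ζ=η]}, {[δ], [ε], [ζ=η]}} (4 elements).


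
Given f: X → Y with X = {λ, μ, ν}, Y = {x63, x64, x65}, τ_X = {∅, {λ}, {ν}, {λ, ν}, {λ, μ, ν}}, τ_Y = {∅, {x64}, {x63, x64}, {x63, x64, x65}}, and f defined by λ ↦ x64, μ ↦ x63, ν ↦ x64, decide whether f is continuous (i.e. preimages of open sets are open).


f IS continuous.

Compute f^{-1}(U) for each U ∈ τ_Y:
  U = ∅: f^{-1}(U) = ∅ ∈ τ_X ✓.
  U = {x64}: f^{-1}(U) = {λ, ν} ∈ τ_X ✓.
  U = {x63, x64}: f^{-1}(U) = {λ, μ, ν} ∈ τ_X ✓.
  U = {x63, x64, x65}: f^{-1}(U) = {λ, μ, ν} ∈ τ_X ✓.
Every preimage lies in τ_X, so f IS continuous.


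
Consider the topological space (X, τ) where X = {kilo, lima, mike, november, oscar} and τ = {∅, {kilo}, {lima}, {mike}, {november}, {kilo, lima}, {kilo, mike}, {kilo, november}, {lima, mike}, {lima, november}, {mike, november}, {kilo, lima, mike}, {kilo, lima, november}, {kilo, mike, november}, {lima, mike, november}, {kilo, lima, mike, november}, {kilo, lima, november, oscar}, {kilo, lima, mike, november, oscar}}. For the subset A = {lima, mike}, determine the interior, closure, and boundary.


int(A) = {lima, mike}, cl(A) = {lima, mike, oscar}, ∂A = {oscar}.

Closed sets in (X, τ) are complements of opens:
  closed(X, τ) = {∅, {mike}, {oscar}, {kilo, oscar}, {lima, oscar}, {mike, oscar}, {november, oscar}, {kilo, lima, oscar}, {kilo, mike, oscar}, {kilo, november, oscar}, {lima, mike, oscar}, {lima, november, oscar}, {mike, november, oscar}, {kilo, lima, mike, oscar}, {kilo, lima, november, oscar}, {kilo, mike, november, oscar}, {lima, mike, november, oscar}, {kilo, lima, mike, november, oscar}}.
int(A) = ⋃ {U ∈ τ : U ⊆ A}. Opens contained in A: ∅, {lima}, {mike}, {lima, mike}.
Taking the union of these: int(A) = {lima, mike}.
cl(A) = ⋂ {C closed : A ⊆ C}. Closed sets containing A: {lima, mike, oscar}, {kilo, lima, mike, oscar}, {lima, mike, november, oscar}, {kilo, lima, mike, november, oscar}.
Intersecting these: cl(A) = {lima, mike, oscar}.
∂A = cl(A) ∖ int(A) = {lima, mike, oscar} ∖ {lima, mike} = {oscar}.


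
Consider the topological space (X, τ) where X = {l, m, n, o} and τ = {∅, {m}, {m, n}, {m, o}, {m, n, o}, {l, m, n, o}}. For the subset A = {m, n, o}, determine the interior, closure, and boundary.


int(A) = {m, n, o}, cl(A) = {l, m, n, o}, ∂A = {l}.

Closed sets in (X, τ) are complements of opens:
  closed(X, τ) = {∅, {l}, {l, n}, {l, o}, {l, n, o}, {l, m, n, o}}.
int(A) = ⋃ {U ∈ τ : U ⊆ A}. Opens contained in A: ∅, {m}, {m, n}, {m, o}, {m, n, o}.
Taking the union of these: int(A) = {m, n, o}.
cl(A) = ⋂ {C closed : A ⊆ C}. Closed sets containing A: {l, m, n, o}.
Intersecting these: cl(A) = {l, m, n, o}.
∂A = cl(A) ∖ int(A) = {l, m, n, o} ∖ {m, n, o} = {l}.


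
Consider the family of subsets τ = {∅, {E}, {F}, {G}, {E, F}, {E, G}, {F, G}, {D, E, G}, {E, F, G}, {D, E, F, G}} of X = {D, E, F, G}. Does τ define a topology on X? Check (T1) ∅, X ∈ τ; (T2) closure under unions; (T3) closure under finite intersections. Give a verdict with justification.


τ IS a topology on X.

Axiom (T1): ∅ ∈ τ? Yes; X ∈ τ? Yes.
Axiom (T2/T3): check pairwise unions and intersections of members of τ.
All pairwise intersections and unions checked — each lies in τ. Therefore τ satisfies (T1), (T2), (T3): it IS a topology on X.


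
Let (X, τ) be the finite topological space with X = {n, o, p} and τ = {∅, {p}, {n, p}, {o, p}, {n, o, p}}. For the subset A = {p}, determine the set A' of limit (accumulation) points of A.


A' = {n, o}

For each x ∈ X, list the open sets U ∈ τ with x ∈ U, then check whether U ∩ (A ∖ {x}) ≠ ∅ for every such U.
  x = n: opens ∋ x are {n, p}, {n, o, p}; each meets A ∖ {n}, so x IS a limit point.
  x = o: opens ∋ x are {o, p}, {n, o, p}; each meets A ∖ {o}, so x IS a limit point.
  x = p: open {p} ∋ x has {p} ∩ (A ∖ {p}) = ∅, so x is NOT a limit point.
Collecting: A' = {n, o}.


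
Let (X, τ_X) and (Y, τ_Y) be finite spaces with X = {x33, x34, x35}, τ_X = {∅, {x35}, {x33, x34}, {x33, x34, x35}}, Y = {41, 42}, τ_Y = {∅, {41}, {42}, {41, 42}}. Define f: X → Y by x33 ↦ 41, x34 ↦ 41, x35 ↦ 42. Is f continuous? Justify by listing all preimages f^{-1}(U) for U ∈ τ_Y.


f IS continuous.

Compute f^{-1}(U) for each U ∈ τ_Y:
  U = ∅: f^{-1}(U) = ∅ ∈ τ_X ✓.
  U = {41}: f^{-1}(U) = {x33, x34} ∈ τ_X ✓.
  U = {42}: f^{-1}(U) = {x35} ∈ τ_X ✓.
  U = {41, 42}: f^{-1}(U) = {x33, x34, x35} ∈ τ_X ✓.
Every preimage lies in τ_X, so f IS continuous.


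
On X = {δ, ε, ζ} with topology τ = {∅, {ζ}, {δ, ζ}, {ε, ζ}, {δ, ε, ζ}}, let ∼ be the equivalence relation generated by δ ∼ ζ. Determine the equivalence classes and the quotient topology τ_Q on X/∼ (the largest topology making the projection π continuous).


X/∼ = {[δ=ζ], [ε]}; |τ_Q| = 3.

Equivalence classes: [δ=ζ], [ε].
Quotient map π: X → X/∼ sends δ ↦ [δ=ζ], ε ↦ [ε], ζ ↦ [δ=ζ].
For each subset V ⊆ X/∼, compute π^{-1}(V) ⊆ X and check whether π^{-1}(V) ∈ τ. V is open in τ_Q iff π^{-1}(V) ∈ τ.
  V = {}: π^{-1}(V) = ∅ ∈ τ ✓.
  V = {[δ=ζ]}: π^{-1}(V) = {δ, ζ} ∈ τ ✓.
  V = {[ε]}: π^{-1}(V) = {ε} ∉ τ ✗.
  V = {[δ=ζ], [ε]}: π^{-1}(V) = {δ, ε, ζ} ∈ τ ✓.
Open sets in the quotient: τ_Q = {{}, {[δ=ζ]}, {[δ=ζ], [ε]}} (3 elements).


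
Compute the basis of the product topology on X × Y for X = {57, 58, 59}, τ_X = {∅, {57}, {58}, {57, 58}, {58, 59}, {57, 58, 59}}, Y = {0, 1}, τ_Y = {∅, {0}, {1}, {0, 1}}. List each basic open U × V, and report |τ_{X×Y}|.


Basis B = {∅ × ∅, {57} × {0}, {57} × {1}, {58} × {0}, {58} × {1}, {57} × {0, 1}, {57, 58} × {0}, {57, 58} × {1}, {58} × {0, 1}, {58, 59} × {0}, {58, 59} × {1}, {57, 58, 59} × {0}, {57, 58, 59} × {1}, {57, 58} × {0, 1}, {58, 59} × {0, 1}, {57, 58, 59} × {0, 1}}; |τ_{X×Y}| = 36.

Enumerate products U × V with U ∈ τ_X, V ∈ τ_Y (deduplicated):
  ∅ × ∅ = {} (∅)
  {57} × {0} = {(57,0)}
  {57} × {1} = {(57,1)}
  {58} × {0} = {(58,0)}
  {58} × {1} = {(58,1)}
  {57} × {0, 1} = {(57,0), (57,1)}
  {57, 58} × {0} = {(57,0), (58,0)}
  {57, 58} × {1} = {(57,1), (58,1)}
  {58} × {0, 1} = {(58,0), (58,1)}
  {58, 59} × {0} = {(58,0), (59,0)}
  {58, 59} × {1} = {(58,1), (59,1)}
  {57, 58, 59} × {0} = {(57,0), (58,0), (59,0)}
  {57, 58, 59} × {1} = {(57,1), (58,1), (59,1)}
  {57, 58} × {0, 1} = {(57,0), (57,1), (58,0), (58,1)}
  {58, 59} × {0, 1} = {(58,0), (58,1), (59,0), (59,1)}
  {57, 58, 59} × {0, 1} = {(57,0), (57,1), (58,0), (58,1), (59,0), (59,1)}
These 16 distinct sets form the basis B.
Close under arbitrary unions to get τ_{X×Y}; counting gives |τ_{X×Y}| = 36.


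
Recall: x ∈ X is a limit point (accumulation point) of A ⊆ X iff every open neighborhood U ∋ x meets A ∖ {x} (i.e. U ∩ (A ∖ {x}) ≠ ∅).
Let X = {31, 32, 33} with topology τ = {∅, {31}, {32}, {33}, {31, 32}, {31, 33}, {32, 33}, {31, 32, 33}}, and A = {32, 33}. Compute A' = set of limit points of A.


A' = ∅

For each x ∈ X, list the open sets U ∈ τ with x ∈ U, then check whether U ∩ (A ∖ {x}) ≠ ∅ for every such U.
  x = 31: open {31} ∋ x has {31} ∩ (A ∖ {31}) = ∅, so x is NOT a limit point.
  x = 32: open {32} ∋ x has {32} ∩ (A ∖ {32}) = ∅, so x is NOT a limit point.
  x = 33: open {33} ∋ x has {33} ∩ (A ∖ {33}) = ∅, so x is NOT a limit point.
Collecting: A' = ∅.


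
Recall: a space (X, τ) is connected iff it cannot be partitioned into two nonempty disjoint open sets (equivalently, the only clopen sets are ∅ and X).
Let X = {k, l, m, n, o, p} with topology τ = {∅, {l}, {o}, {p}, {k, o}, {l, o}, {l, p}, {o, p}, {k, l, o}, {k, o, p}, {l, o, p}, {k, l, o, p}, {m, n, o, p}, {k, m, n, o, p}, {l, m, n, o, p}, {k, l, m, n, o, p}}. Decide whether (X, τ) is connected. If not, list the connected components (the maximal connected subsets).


(X, τ) is disconnected; components = [{l}, {k, m, n, o, p}].

Find clopen sets (U ∈ τ with X ∖ U ∈ τ):
  U = ∅, X ∖ U = {k, l, m, n, o, p} — both open, so U is clopen.
  U = {l}, X ∖ U = {k, m, n, o, p} — both open, so U is clopen.
  U = {k, m, n, o, p}, X ∖ U = {l} — both open, so U is clopen.
  U = {k, l, m, n, o, p}, X ∖ U = ∅ — both open, so U is clopen.
Nontrivial clopen(s) exist: e.g. {l}. So (X, τ) is disconnected.
Compute connected components by grouping points that agree on all clopens:
  component: {l}
  component: {k, m, n, o, p}


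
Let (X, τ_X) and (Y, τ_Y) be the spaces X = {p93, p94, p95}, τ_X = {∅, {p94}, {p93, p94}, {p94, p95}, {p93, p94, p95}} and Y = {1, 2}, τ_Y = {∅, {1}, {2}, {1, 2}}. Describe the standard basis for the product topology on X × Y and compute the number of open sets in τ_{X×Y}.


Basis B = {∅ × ∅, {p94} × {1}, {p94} × {2}, {p93, p94} × {1}, {p93, p94} × {2}, {p94} × {1, 2}, {p94, p95} × {1}, {p94, p95} × {2}, {p93, p94, p95} × {1}, {p93, p94, p95} × {2}, {p93, p94} × {1, 2}, {p94, p95} × {1, 2}, {p93, p94, p95} × {1, 2}}; |τ_{X×Y}| = 25.

Enumerate products U × V with U ∈ τ_X, V ∈ τ_Y (deduplicated):
  ∅ × ∅ = {} (∅)
  {p94} × {1} = {(p94,1)}
  {p94} × {2} = {(p94,2)}
  {p93, p94} × {1} = {(p93,1), (p94,1)}
  {p93, p94} × {2} = {(p93,2), (p94,2)}
  {p94} × {1, 2} = {(p94,1), (p94,2)}
  {p94, p95} × {1} = {(p94,1), (p95,1)}
  {p94, p95} × {2} = {(p94,2), (p95,2)}
  {p93, p94, p95} × {1} = {(p93,1), (p94,1), (p95,1)}
  {p93, p94, p95} × {2} = {(p93,2), (p94,2), (p95,2)}
  {p93, p94} × {1, 2} = {(p93,1), (p93,2), (p94,1), (p94,2)}
  {p94, p95} × {1, 2} = {(p94,1), (p94,2), (p95,1), (p95,2)}
  {p93, p94, p95} × {1, 2} = {(p93,1), (p93,2), (p94,1), (p94,2), (p95,1), (p95,2)}
These 13 distinct sets form the basis B.
Close under arbitrary unions to get τ_{X×Y}; counting gives |τ_{X×Y}| = 25.


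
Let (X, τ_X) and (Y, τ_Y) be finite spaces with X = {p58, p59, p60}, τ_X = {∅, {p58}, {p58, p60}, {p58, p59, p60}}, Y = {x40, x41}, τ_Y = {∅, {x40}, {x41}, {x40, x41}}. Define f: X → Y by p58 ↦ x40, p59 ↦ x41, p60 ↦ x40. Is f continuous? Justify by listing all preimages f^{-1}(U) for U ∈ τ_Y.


f is NOT continuous.

Compute f^{-1}(U) for each U ∈ τ_Y:
  U = ∅: f^{-1}(U) = ∅ ∈ τ_X ✓.
  U = {x40}: f^{-1}(U) = {p58, p60} ∈ τ_X ✓.
  U = {x41}: f^{-1}(U) = {p59} ∉ τ_X ✗.
  U = {x40, x41}: f^{-1}(U) = {p58, p59, p60} ∈ τ_X ✓.
Found U = {x41} with f^{-1}(U) = {p59} not in τ_X. Therefore f is NOT continuous.


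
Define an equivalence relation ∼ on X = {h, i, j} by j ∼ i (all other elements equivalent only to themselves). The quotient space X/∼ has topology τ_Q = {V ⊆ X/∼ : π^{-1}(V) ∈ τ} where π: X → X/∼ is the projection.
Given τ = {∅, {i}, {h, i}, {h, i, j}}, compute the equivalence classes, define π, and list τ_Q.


X/∼ = {[h], [i=j]}; |τ_Q| = 2.

Equivalence classes: [h], [i=j].
Quotient map π: X → X/∼ sends h ↦ [h], i ↦ [i=j], j ↦ [i=j].
For each subset V ⊆ X/∼, compute π^{-1}(V) ⊆ X and check whether π^{-1}(V) ∈ τ. V is open in τ_Q iff π^{-1}(V) ∈ τ.
  V = {}: π^{-1}(V) = ∅ ∈ τ ✓.
  V = {[h]}: π^{-1}(V) = {h} ∉ τ ✗.
  V = {[i=j]}: π^{-1}(V) = {i, j} ∉ τ ✗.
  V = {[h], [i=j]}: π^{-1}(V) = {h, i, j} ∈ τ ✓.
Open sets in the quotient: τ_Q = {{}, {[h], [i=j]}} (2 elements).


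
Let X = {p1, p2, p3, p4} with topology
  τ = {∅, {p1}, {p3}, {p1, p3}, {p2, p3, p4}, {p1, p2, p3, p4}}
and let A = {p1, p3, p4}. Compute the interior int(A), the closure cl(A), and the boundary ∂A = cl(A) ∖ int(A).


int(A) = {p1, p3}, cl(A) = {p1, p2, p3, p4}, ∂A = {p2, p4}.

Closed sets in (X, τ) are complements of opens:
  closed(X, τ) = {∅, {p1}, {p2, p4}, {p1, p2, p4}, {p2, p3, p4}, {p1, p2, p3, p4}}.
int(A) = ⋃ {U ∈ τ : U ⊆ A}. Opens contained in A: ∅, {p1}, {p3}, {p1, p3}.
Taking the union of these: int(A) = {p1, p3}.
cl(A) = ⋂ {C closed : A ⊆ C}. Closed sets containing A: {p1, p2, p3, p4}.
Intersecting these: cl(A) = {p1, p2, p3, p4}.
∂A = cl(A) ∖ int(A) = {p1, p2, p3, p4} ∖ {p1, p3} = {p2, p4}.


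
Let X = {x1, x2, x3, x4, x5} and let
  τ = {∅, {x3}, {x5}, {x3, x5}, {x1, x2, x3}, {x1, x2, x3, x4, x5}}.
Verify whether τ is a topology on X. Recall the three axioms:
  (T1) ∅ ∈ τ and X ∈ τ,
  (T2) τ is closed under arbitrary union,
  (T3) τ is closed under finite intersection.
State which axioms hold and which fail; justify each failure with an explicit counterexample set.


τ is NOT a topology on X.

Axiom (T1): ∅ ∈ τ? Yes; X ∈ τ? Yes.
Axiom (T2/T3): check pairwise unions and intersections of members of τ.
Counterexample for (T2): {x5} ∪ {x1, x2, x3} = {x1, x2, x3, x5} ∉ τ. Therefore τ is NOT a topology.


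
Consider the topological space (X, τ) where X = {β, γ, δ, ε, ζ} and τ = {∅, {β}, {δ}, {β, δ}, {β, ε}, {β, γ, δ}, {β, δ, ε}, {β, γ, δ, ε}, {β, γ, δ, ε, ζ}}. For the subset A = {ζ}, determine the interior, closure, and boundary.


int(A) = ∅, cl(A) = {ζ}, ∂A = {ζ}.

Closed sets in (X, τ) are complements of opens:
  closed(X, τ) = {∅, {ζ}, {γ, ζ}, {ε, ζ}, {γ, δ, ζ}, {γ, ε, ζ}, {β, γ, ε, ζ}, {γ, δ, ε, ζ}, {β, γ, δ, ε, ζ}}.
int(A) = ⋃ {U ∈ τ : U ⊆ A}. Opens contained in A: ∅.
Taking the union of these: int(A) = ∅.
cl(A) = ⋂ {C closed : A ⊆ C}. Closed sets containing A: {ζ}, {γ, ζ}, {ε, ζ}, {γ, δ, ζ}, {γ, ε, ζ}, {β, γ, ε, ζ}, {γ, δ, ε, ζ}, {β, γ, δ, ε, ζ}.
Intersecting these: cl(A) = {ζ}.
∂A = cl(A) ∖ int(A) = {ζ} ∖ ∅ = {ζ}.


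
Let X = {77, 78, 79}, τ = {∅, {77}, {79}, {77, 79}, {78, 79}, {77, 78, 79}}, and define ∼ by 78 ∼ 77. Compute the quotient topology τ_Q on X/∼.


X/∼ = {[77=78], [79]}; |τ_Q| = 3.

Equivalence classes: [77=78], [79].
Quotient map π: X → X/∼ sends 77 ↦ [77=78], 78 ↦ [77=78], 79 ↦ [79].
For each subset V ⊆ X/∼, compute π^{-1}(V) ⊆ X and check whether π^{-1}(V) ∈ τ. V is open in τ_Q iff π^{-1}(V) ∈ τ.
  V = {}: π^{-1}(V) = ∅ ∈ τ ✓.
  V = {[77=78]}: π^{-1}(V) = {77, 78} ∉ τ ✗.
  V = {[79]}: π^{-1}(V) = {79} ∈ τ ✓.
  V = {[77=78], [79]}: π^{-1}(V) = {77, 78, 79} ∈ τ ✓.
Open sets in the quotient: τ_Q = {{}, {[79]}, {[77=78], [79]}} (3 elements).


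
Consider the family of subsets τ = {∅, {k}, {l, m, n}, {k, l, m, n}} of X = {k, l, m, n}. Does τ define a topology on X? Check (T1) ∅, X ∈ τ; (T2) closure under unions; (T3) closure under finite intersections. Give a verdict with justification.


τ IS a topology on X.

Axiom (T1): ∅ ∈ τ? Yes; X ∈ τ? Yes.
Axiom (T2/T3): check pairwise unions and intersections of members of τ.
All pairwise intersections and unions checked — each lies in τ. Therefore τ satisfies (T1), (T2), (T3): it IS a topology on X.


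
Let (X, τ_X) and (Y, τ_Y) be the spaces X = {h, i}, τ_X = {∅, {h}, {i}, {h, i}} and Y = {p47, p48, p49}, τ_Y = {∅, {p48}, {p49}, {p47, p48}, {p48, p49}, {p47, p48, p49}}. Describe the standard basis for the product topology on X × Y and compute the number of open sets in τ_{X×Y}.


Basis B = {∅ × ∅, {h} × {p48}, {h} × {p49}, {i} × {p48}, {i} × {p49}, {h} × {p47, p48}, {h} × {p48, p49}, {h, i} × {p48}, {h, i} × {p49}, {i} × {p47, p48}, {i} × {p48, p49}, {h} × {p47, p48, p49}, {i} × {p47, p48, p49}, {h, i} × {p47, p48}, {h, i} × {p48, p49}, {h, i} × {p47, p48, p49}}; |τ_{X×Y}| = 36.

Enumerate products U × V with U ∈ τ_X, V ∈ τ_Y (deduplicated):
  ∅ × ∅ = {} (∅)
  {h} × {p48} = {(h,p48)}
  {h} × {p49} = {(h,p49)}
  {i} × {p48} = {(i,p48)}
  {i} × {p49} = {(i,p49)}
  {h} × {p47, p48} = {(h,p47), (h,p48)}
  {h} × {p48, p49} = {(h,p48), (h,p49)}
  {h, i} × {p48} = {(h,p48), (i,p48)}
  {h, i} × {p49} = {(h,p49), (i,p49)}
  {i} × {p47, p48} = {(i,p47), (i,p48)}
  {i} × {p48, p49} = {(i,p48), (i,p49)}
  {h} × {p47, p48, p49} = {(h,p47), (h,p48), (h,p49)}
  {i} × {p47, p48, p49} = {(i,p47), (i,p48), (i,p49)}
  {h, i} × {p47, p48} = {(h,p47), (h,p48), (i,p47), (i,p48)}
  {h, i} × {p48, p49} = {(h,p48), (h,p49), (i,p48), (i,p49)}
  {h, i} × {p47, p48, p49} = {(h,p47), (h,p48), (h,p49), (i,p47), (i,p48), (i,p49)}
These 16 distinct sets form the basis B.
Close under arbitrary unions to get τ_{X×Y}; counting gives |τ_{X×Y}| = 36.


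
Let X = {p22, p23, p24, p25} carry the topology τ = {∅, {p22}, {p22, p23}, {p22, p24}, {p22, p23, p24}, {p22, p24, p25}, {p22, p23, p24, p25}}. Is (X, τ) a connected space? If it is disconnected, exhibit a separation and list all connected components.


(X, τ) is connected.

Find clopen sets (U ∈ τ with X ∖ U ∈ τ):
  U = ∅, X ∖ U = {p22, p23, p24, p25} — both open, so U is clopen.
  U = {p22, p23, p24, p25}, X ∖ U = ∅ — both open, so U is clopen.
Only trivial clopens (∅ and X) exist, so (X, τ) is connected.
Compute connected components by grouping points that agree on all clopens:
  component: {p22, p23, p24, p25}


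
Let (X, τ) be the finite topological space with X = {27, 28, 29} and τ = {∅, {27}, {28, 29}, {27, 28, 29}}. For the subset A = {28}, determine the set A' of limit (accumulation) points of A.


A' = {29}

For each x ∈ X, list the open sets U ∈ τ with x ∈ U, then check whether U ∩ (A ∖ {x}) ≠ ∅ for every such U.
  x = 27: open {27} ∋ x has {27} ∩ (A ∖ {27}) = ∅, so x is NOT a limit point.
  x = 28: open {28, 29} ∋ x has {28, 29} ∩ (A ∖ {28}) = ∅, so x is NOT a limit point.
  x = 29: opens ∋ x are {28, 29}, {27, 28, 29}; each meets A ∖ {29}, so x IS a limit point.
Collecting: A' = {29}.


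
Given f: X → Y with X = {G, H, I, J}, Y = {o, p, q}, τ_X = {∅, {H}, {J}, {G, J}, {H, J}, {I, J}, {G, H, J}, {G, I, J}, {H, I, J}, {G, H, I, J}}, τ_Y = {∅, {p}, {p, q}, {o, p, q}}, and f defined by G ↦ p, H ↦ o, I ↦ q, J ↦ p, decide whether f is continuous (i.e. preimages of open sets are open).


f IS continuous.

Compute f^{-1}(U) for each U ∈ τ_Y:
  U = ∅: f^{-1}(U) = ∅ ∈ τ_X ✓.
  U = {p}: f^{-1}(U) = {G, J} ∈ τ_X ✓.
  U = {p, q}: f^{-1}(U) = {G, I, J} ∈ τ_X ✓.
  U = {o, p, q}: f^{-1}(U) = {G, H, I, J} ∈ τ_X ✓.
Every preimage lies in τ_X, so f IS continuous.


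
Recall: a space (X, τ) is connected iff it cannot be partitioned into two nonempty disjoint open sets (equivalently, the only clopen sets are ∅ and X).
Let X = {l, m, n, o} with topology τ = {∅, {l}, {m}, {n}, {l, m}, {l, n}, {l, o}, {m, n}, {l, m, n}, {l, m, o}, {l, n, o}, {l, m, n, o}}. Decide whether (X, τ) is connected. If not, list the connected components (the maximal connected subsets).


(X, τ) is disconnected; components = [{m}, {n}, {l, o}].

Find clopen sets (U ∈ τ with X ∖ U ∈ τ):
  U = ∅, X ∖ U = {l, m, n, o} — both open, so U is clopen.
  U = {m}, X ∖ U = {l, n, o} — both open, so U is clopen.
  U = {n}, X ∖ U = {l, m, o} — both open, so U is clopen.
  U = {l, o}, X ∖ U = {m, n} — both open, so U is clopen.
  U = {m, n}, X ∖ U = {l, o} — both open, so U is clopen.
  U = {l, m, o}, X ∖ U = {n} — both open, so U is clopen.
  U = {l, n, o}, X ∖ U = {m} — both open, so U is clopen.
  U = {l, m, n, o}, X ∖ U = ∅ — both open, so U is clopen.
Nontrivial clopen(s) exist: e.g. {n}. So (X, τ) is disconnected.
Compute connected components by grouping points that agree on all clopens:
  component: {m}
  component: {n}
  component: {l, o}


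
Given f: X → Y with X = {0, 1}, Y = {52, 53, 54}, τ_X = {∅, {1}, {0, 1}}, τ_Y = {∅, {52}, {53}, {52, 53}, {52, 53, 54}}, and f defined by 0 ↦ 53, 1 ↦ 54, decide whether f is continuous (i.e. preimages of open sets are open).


f is NOT continuous.

Compute f^{-1}(U) for each U ∈ τ_Y:
  U = ∅: f^{-1}(U) = ∅ ∈ τ_X ✓.
  U = {52}: f^{-1}(U) = ∅ ∈ τ_X ✓.
  U = {53}: f^{-1}(U) = {0} ∉ τ_X ✗.
  U = {52, 53}: f^{-1}(U) = {0} ∉ τ_X ✗.
  U = {52, 53, 54}: f^{-1}(U) = {0, 1} ∈ τ_X ✓.
Found U = {53} with f^{-1}(U) = {0} not in τ_X. Therefore f is NOT continuous.


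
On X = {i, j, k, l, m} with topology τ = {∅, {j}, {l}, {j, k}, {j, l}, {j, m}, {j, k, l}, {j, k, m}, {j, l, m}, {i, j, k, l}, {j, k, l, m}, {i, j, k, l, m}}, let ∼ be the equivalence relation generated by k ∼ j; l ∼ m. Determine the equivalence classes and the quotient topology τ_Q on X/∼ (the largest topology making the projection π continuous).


X/∼ = {[i], [j=k], [l=m]}; |τ_Q| = 4.

Equivalence classes: [i], [j=k], [l=m].
Quotient map π: X → X/∼ sends i ↦ [i], j ↦ [j=k], k ↦ [j=k], l ↦ [l=m], m ↦ [l=m].
For each subset V ⊆ X/∼, compute π^{-1}(V) ⊆ X and check whether π^{-1}(V) ∈ τ. V is open in τ_Q iff π^{-1}(V) ∈ τ.
  V = {}: π^{-1}(V) = ∅ ∈ τ ✓.
  V = {[i]}: π^{-1}(V) = {i} ∉ τ ✗.
  V = {[j=k]}: π^{-1}(V) = {j, k} ∈ τ ✓.
  V = {[i], [j=k]}: π^{-1}(V) = {i, j, k} ∉ τ ✗.
  V = {[l=m]}: π^{-1}(V) = {l, m} ∉ τ ✗.
  V = {[i], [l=m]}: π^{-1}(V) = {i, l, m} ∉ τ ✗.
  V = {[j=k], [l=m]}: π^{-1}(V) = {j, k, l, m} ∈ τ ✓.
  V = {[i], [j=k], [l=m]}: π^{-1}(V) = {i, j, k, l, m} ∈ τ ✓.
Open sets in the quotient: τ_Q = {{}, {[j=k]}, {[j=k], [l=m]}, {[i], [j=k], [l=m]}} (4 elements).


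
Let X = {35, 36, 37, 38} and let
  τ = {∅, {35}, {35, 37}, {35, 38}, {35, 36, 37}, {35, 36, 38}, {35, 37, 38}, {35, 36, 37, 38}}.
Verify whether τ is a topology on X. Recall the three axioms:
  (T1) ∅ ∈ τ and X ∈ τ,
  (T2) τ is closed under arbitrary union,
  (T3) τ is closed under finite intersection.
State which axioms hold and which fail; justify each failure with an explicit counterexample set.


τ is NOT a topology on X.

Axiom (T1): ∅ ∈ τ? Yes; X ∈ τ? Yes.
Axiom (T2/T3): check pairwise unions and intersections of members of τ.
Counterexample for (T3): {35, 36, 37} ∩ {35, 36, 38} = {35, 36} ∉ τ. Therefore τ is NOT a topology.


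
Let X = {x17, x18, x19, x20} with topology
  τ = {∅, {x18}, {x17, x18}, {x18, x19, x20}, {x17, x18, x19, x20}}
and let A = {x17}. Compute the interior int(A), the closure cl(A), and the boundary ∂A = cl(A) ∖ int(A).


int(A) = ∅, cl(A) = {x17}, ∂A = {x17}.

Closed sets in (X, τ) are complements of opens:
  closed(X, τ) = {∅, {x17}, {x19, x20}, {x17, x19, x20}, {x17, x18, x19, x20}}.
int(A) = ⋃ {U ∈ τ : U ⊆ A}. Opens contained in A: ∅.
Taking the union of these: int(A) = ∅.
cl(A) = ⋂ {C closed : A ⊆ C}. Closed sets containing A: {x17}, {x17, x19, x20}, {x17, x18, x19, x20}.
Intersecting these: cl(A) = {x17}.
∂A = cl(A) ∖ int(A) = {x17} ∖ ∅ = {x17}.


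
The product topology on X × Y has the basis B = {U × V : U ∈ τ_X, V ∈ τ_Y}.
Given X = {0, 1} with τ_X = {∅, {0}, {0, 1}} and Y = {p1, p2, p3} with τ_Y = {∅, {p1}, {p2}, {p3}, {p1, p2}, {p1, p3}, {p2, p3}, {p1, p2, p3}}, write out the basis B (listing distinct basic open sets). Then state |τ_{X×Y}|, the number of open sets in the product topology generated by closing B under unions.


Basis B = {∅ × ∅, {0} × {p1}, {0} × {p2}, {0} × {p3}, {0} × {p1, p2}, {0} × {p1, p3}, {0, 1} × {p1}, {0} × {p2, p3}, {0, 1} × {p2}, {0, 1} × {p3}, {0} × {p1, p2, p3}, {0, 1} × {p1, p2}, {0, 1} × {p1, p3}, {0, 1} × {p2, p3}, {0, 1} × {p1, p2, p3}}; |τ_{X×Y}| = 27.

Enumerate products U × V with U ∈ τ_X, V ∈ τ_Y (deduplicated):
  ∅ × ∅ = {} (∅)
  {0} × {p1} = {(0,p1)}
  {0} × {p2} = {(0,p2)}
  {0} × {p3} = {(0,p3)}
  {0} × {p1, p2} = {(0,p1), (0,p2)}
  {0} × {p1, p3} = {(0,p1), (0,p3)}
  {0, 1} × {p1} = {(0,p1), (1,p1)}
  {0} × {p2, p3} = {(0,p2), (0,p3)}
  {0, 1} × {p2} = {(0,p2), (1,p2)}
  {0, 1} × {p3} = {(0,p3), (1,p3)}
  {0} × {p1, p2, p3} = {(0,p1), (0,p2), (0,p3)}
  {0, 1} × {p1, p2} = {(0,p1), (0,p2), (1,p1), (1,p2)}
  {0, 1} × {p1, p3} = {(0,p1), (0,p3), (1,p1), (1,p3)}
  {0, 1} × {p2, p3} = {(0,p2), (0,p3), (1,p2), (1,p3)}
  {0, 1} × {p1, p2, p3} = {(0,p1), (0,p2), (0,p3), (1,p1), (1,p2), (1,p3)}
These 15 distinct sets form the basis B.
Close under arbitrary unions to get τ_{X×Y}; counting gives |τ_{X×Y}| = 27.


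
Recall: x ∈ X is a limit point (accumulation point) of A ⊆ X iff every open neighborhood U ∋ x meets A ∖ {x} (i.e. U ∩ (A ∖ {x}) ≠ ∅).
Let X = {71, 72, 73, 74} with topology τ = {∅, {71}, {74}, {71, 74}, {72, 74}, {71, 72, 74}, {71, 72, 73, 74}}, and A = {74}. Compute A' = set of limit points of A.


A' = {72, 73}

For each x ∈ X, list the open sets U ∈ τ with x ∈ U, then check whether U ∩ (A ∖ {x}) ≠ ∅ for every such U.
  x = 71: open {71} ∋ x has {71} ∩ (A ∖ {71}) = ∅, so x is NOT a limit point.
  x = 72: opens ∋ x are {72, 74}, {71, 72, 74}, {71, 72, 73, 74}; each meets A ∖ {72}, so x IS a limit point.
  x = 73: opens ∋ x are {71, 72, 73, 74}; each meets A ∖ {73}, so x IS a limit point.
  x = 74: open {74} ∋ x has {74} ∩ (A ∖ {74}) = ∅, so x is NOT a limit point.
Collecting: A' = {72, 73}.


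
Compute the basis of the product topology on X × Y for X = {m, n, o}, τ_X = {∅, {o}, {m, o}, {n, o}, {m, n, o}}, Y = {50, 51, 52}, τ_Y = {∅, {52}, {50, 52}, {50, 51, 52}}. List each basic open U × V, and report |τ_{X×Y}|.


Basis B = {∅ × ∅, {o} × {52}, {m, o} × {52}, {n, o} × {52}, {o} × {50, 52}, {m, n, o} × {52}, {o} × {50, 51, 52}, {m, o} × {50, 52}, {n, o} × {50, 52}, {m, o} × {50, 51, 52}, {m, n, o} × {50, 52}, {n, o} × {50, 51, 52}, {m, n, o} × {50, 51, 52}}; |τ_{X×Y}| = 30.

Enumerate products U × V with U ∈ τ_X, V ∈ τ_Y (deduplicated):
  ∅ × ∅ = {} (∅)
  {o} × {52} = {(o,52)}
  {m, o} × {52} = {(m,52), (o,52)}
  {n, o} × {52} = {(n,52), (o,52)}
  {o} × {50, 52} = {(o,50), (o,52)}
  {m, n, o} × {52} = {(m,52), (n,52), (o,52)}
  {o} × {50, 51, 52} = {(o,50), (o,51), (o,52)}
  {m, o} × {50, 52} = {(m,50), (m,52), (o,50), (o,52)}
  {n, o} × {50, 52} = {(n,50), (n,52), (o,50), (o,52)}
  {m, o} × {50, 51, 52} = {(m,50), (m,51), (m,52), (o,50), (o,51), (o,52)}
  {m, n, o} × {50, 52} = {(m,50), (m,52), (n,50), (n,52), (o,50), (o,52)}
  {n, o} × {50, 51, 52} = {(n,50), (n,51), (n,52), (o,50), (o,51), (o,52)}
  {m, n, o} × {50, 51, 52} = {(m,50), (m,51), (m,52), (n,50), (n,51), (n,52), (o,50), (o,51), (o,52)}
These 13 distinct sets form the basis B.
Close under arbitrary unions to get τ_{X×Y}; counting gives |τ_{X×Y}| = 30.
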